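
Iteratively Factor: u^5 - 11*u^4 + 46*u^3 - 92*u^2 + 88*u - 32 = (u - 1)*(u^4 - 10*u^3 + 36*u^2 - 56*u + 32) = (u - 4)*(u - 1)*(u^3 - 6*u^2 + 12*u - 8) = (u - 4)*(u - 2)*(u - 1)*(u^2 - 4*u + 4) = (u - 4)*(u - 2)^2*(u - 1)*(u - 2)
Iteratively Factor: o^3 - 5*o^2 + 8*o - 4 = (o - 2)*(o^2 - 3*o + 2) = (o - 2)*(o - 1)*(o - 2)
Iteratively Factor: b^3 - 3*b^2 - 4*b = (b)*(b^2 - 3*b - 4) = b*(b + 1)*(b - 4)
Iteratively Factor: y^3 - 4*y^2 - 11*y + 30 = (y - 5)*(y^2 + y - 6) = (y - 5)*(y - 2)*(y + 3)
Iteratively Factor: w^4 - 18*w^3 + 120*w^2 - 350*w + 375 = (w - 5)*(w^3 - 13*w^2 + 55*w - 75) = (w - 5)*(w - 3)*(w^2 - 10*w + 25) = (w - 5)^2*(w - 3)*(w - 5)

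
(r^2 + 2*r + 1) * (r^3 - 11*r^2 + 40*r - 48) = r^5 - 9*r^4 + 19*r^3 + 21*r^2 - 56*r - 48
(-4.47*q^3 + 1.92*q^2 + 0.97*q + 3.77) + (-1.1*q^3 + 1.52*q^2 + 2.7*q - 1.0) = -5.57*q^3 + 3.44*q^2 + 3.67*q + 2.77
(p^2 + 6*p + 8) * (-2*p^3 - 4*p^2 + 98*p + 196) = -2*p^5 - 16*p^4 + 58*p^3 + 752*p^2 + 1960*p + 1568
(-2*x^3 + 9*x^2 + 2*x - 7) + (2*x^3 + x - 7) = 9*x^2 + 3*x - 14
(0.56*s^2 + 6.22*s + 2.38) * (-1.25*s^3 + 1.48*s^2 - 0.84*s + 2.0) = -0.7*s^5 - 6.9462*s^4 + 5.7602*s^3 - 0.582399999999999*s^2 + 10.4408*s + 4.76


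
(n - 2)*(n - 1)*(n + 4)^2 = n^4 + 5*n^3 - 6*n^2 - 32*n + 32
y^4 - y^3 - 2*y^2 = y^2*(y - 2)*(y + 1)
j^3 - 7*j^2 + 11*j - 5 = (j - 5)*(j - 1)^2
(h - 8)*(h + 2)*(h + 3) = h^3 - 3*h^2 - 34*h - 48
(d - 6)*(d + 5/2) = d^2 - 7*d/2 - 15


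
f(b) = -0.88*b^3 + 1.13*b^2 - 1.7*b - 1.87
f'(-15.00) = -629.60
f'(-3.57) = -43.41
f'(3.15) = -20.78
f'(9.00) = -195.20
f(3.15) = -23.52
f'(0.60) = -1.29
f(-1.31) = 4.27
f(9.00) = -567.16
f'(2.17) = -9.23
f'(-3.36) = -39.10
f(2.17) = -9.23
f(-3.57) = 58.64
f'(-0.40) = -3.03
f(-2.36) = 20.00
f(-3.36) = 49.98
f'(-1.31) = -9.19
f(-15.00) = 3247.88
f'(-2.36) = -21.74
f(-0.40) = -0.95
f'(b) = -2.64*b^2 + 2.26*b - 1.7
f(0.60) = -2.67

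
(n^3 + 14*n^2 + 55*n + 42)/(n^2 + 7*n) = n + 7 + 6/n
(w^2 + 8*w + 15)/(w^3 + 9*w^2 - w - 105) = (w + 3)/(w^2 + 4*w - 21)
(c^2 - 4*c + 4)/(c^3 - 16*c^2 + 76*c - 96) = (c - 2)/(c^2 - 14*c + 48)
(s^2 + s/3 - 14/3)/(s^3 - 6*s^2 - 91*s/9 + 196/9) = 3*(s - 2)/(3*s^2 - 25*s + 28)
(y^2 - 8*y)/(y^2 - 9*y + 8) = y/(y - 1)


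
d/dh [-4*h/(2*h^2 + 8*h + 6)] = 2*(h^2 - 3)/(h^4 + 8*h^3 + 22*h^2 + 24*h + 9)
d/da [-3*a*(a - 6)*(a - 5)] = -9*a^2 + 66*a - 90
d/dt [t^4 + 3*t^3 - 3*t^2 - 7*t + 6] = 4*t^3 + 9*t^2 - 6*t - 7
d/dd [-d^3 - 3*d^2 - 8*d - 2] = -3*d^2 - 6*d - 8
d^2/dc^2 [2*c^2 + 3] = 4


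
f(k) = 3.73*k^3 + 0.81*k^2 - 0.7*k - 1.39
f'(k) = 11.19*k^2 + 1.62*k - 0.7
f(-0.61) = -1.51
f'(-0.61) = 2.48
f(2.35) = 49.85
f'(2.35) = 64.90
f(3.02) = 106.62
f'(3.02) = 106.25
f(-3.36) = -131.38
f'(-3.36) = 120.19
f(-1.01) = -3.70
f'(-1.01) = 9.08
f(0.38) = -1.33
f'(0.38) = 1.53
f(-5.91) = -738.93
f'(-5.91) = 380.57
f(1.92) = 26.65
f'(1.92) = 43.66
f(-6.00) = -773.71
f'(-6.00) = 392.42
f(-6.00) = -773.71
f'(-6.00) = 392.42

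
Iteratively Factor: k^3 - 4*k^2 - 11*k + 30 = (k - 2)*(k^2 - 2*k - 15) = (k - 2)*(k + 3)*(k - 5)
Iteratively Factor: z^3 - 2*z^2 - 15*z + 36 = (z + 4)*(z^2 - 6*z + 9) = (z - 3)*(z + 4)*(z - 3)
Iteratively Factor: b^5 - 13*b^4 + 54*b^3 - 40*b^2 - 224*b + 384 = (b - 3)*(b^4 - 10*b^3 + 24*b^2 + 32*b - 128) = (b - 4)*(b - 3)*(b^3 - 6*b^2 + 32) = (b - 4)^2*(b - 3)*(b^2 - 2*b - 8) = (b - 4)^3*(b - 3)*(b + 2)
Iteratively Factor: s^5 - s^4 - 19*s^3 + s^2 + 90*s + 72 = (s + 1)*(s^4 - 2*s^3 - 17*s^2 + 18*s + 72) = (s + 1)*(s + 2)*(s^3 - 4*s^2 - 9*s + 36) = (s + 1)*(s + 2)*(s + 3)*(s^2 - 7*s + 12) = (s - 3)*(s + 1)*(s + 2)*(s + 3)*(s - 4)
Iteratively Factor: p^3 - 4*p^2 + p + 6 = (p - 2)*(p^2 - 2*p - 3) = (p - 2)*(p + 1)*(p - 3)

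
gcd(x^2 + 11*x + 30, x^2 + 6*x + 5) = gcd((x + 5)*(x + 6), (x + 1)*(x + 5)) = x + 5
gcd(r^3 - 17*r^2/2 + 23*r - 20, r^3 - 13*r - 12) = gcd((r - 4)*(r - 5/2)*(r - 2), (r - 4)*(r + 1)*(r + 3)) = r - 4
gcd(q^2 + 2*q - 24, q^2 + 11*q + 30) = q + 6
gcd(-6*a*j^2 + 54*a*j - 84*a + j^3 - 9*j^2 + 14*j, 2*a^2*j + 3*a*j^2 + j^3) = 1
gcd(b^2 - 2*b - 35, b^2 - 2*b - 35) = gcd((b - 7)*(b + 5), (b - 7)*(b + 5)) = b^2 - 2*b - 35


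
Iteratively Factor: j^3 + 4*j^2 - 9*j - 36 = (j + 3)*(j^2 + j - 12) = (j + 3)*(j + 4)*(j - 3)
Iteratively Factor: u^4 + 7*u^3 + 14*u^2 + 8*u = (u)*(u^3 + 7*u^2 + 14*u + 8) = u*(u + 2)*(u^2 + 5*u + 4) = u*(u + 2)*(u + 4)*(u + 1)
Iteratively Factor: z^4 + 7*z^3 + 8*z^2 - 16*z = (z + 4)*(z^3 + 3*z^2 - 4*z) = z*(z + 4)*(z^2 + 3*z - 4) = z*(z + 4)^2*(z - 1)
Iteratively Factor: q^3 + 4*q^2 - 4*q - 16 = (q + 2)*(q^2 + 2*q - 8) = (q - 2)*(q + 2)*(q + 4)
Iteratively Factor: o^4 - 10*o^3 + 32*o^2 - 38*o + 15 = (o - 3)*(o^3 - 7*o^2 + 11*o - 5) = (o - 3)*(o - 1)*(o^2 - 6*o + 5) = (o - 5)*(o - 3)*(o - 1)*(o - 1)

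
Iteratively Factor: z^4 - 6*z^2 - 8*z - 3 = (z + 1)*(z^3 - z^2 - 5*z - 3) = (z - 3)*(z + 1)*(z^2 + 2*z + 1) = (z - 3)*(z + 1)^2*(z + 1)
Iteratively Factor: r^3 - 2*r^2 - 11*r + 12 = (r + 3)*(r^2 - 5*r + 4) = (r - 1)*(r + 3)*(r - 4)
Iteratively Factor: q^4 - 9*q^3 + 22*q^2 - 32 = (q - 4)*(q^3 - 5*q^2 + 2*q + 8) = (q - 4)*(q - 2)*(q^2 - 3*q - 4) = (q - 4)^2*(q - 2)*(q + 1)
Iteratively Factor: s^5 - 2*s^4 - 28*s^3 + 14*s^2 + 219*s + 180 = (s + 1)*(s^4 - 3*s^3 - 25*s^2 + 39*s + 180) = (s - 4)*(s + 1)*(s^3 + s^2 - 21*s - 45) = (s - 4)*(s + 1)*(s + 3)*(s^2 - 2*s - 15) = (s - 4)*(s + 1)*(s + 3)^2*(s - 5)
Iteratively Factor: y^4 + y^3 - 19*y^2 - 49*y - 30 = (y + 3)*(y^3 - 2*y^2 - 13*y - 10) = (y + 2)*(y + 3)*(y^2 - 4*y - 5) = (y + 1)*(y + 2)*(y + 3)*(y - 5)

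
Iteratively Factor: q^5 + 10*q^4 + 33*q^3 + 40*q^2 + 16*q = (q + 4)*(q^4 + 6*q^3 + 9*q^2 + 4*q) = q*(q + 4)*(q^3 + 6*q^2 + 9*q + 4) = q*(q + 1)*(q + 4)*(q^2 + 5*q + 4) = q*(q + 1)*(q + 4)^2*(q + 1)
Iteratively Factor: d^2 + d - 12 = (d + 4)*(d - 3)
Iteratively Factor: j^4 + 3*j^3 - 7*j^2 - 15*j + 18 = (j + 3)*(j^3 - 7*j + 6) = (j + 3)^2*(j^2 - 3*j + 2) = (j - 2)*(j + 3)^2*(j - 1)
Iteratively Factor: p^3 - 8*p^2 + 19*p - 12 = (p - 3)*(p^2 - 5*p + 4) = (p - 3)*(p - 1)*(p - 4)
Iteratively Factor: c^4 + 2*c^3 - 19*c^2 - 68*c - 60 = (c + 3)*(c^3 - c^2 - 16*c - 20) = (c + 2)*(c + 3)*(c^2 - 3*c - 10) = (c - 5)*(c + 2)*(c + 3)*(c + 2)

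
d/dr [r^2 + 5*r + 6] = 2*r + 5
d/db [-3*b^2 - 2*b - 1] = -6*b - 2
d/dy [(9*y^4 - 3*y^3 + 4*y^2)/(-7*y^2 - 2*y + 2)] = y*(-126*y^4 - 33*y^3 + 84*y^2 - 26*y + 16)/(49*y^4 + 28*y^3 - 24*y^2 - 8*y + 4)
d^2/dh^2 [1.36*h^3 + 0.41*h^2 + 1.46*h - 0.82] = 8.16*h + 0.82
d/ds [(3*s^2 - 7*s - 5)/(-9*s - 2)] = (-27*s^2 - 12*s - 31)/(81*s^2 + 36*s + 4)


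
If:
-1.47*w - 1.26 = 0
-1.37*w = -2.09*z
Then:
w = -0.86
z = -0.56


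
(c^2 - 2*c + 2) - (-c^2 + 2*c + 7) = 2*c^2 - 4*c - 5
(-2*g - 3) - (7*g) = -9*g - 3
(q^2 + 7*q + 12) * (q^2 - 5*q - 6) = q^4 + 2*q^3 - 29*q^2 - 102*q - 72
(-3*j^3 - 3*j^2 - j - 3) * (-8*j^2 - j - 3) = 24*j^5 + 27*j^4 + 20*j^3 + 34*j^2 + 6*j + 9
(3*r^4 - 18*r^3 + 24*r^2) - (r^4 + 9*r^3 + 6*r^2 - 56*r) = 2*r^4 - 27*r^3 + 18*r^2 + 56*r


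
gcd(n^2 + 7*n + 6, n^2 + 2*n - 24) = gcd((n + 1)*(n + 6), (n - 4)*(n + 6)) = n + 6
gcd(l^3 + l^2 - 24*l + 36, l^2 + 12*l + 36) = l + 6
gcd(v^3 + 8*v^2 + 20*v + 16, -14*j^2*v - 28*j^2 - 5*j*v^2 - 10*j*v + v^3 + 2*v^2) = v + 2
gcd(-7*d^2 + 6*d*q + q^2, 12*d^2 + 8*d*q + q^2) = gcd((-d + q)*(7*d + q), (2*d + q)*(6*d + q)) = 1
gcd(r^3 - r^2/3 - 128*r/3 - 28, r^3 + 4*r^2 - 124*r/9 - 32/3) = r^2 + 20*r/3 + 4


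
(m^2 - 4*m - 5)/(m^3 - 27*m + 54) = (m^2 - 4*m - 5)/(m^3 - 27*m + 54)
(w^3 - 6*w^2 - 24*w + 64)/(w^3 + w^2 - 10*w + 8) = (w - 8)/(w - 1)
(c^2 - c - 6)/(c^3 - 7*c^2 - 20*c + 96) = (c + 2)/(c^2 - 4*c - 32)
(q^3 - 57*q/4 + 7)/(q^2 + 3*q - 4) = (q^2 - 4*q + 7/4)/(q - 1)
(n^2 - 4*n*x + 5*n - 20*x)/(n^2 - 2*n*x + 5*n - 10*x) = (-n + 4*x)/(-n + 2*x)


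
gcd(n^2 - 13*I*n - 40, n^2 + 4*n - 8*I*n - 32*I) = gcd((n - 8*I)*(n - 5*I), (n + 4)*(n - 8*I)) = n - 8*I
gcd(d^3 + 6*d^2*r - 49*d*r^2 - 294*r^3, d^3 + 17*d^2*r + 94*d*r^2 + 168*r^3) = d^2 + 13*d*r + 42*r^2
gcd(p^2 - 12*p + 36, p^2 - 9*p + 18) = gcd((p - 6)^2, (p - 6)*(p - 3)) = p - 6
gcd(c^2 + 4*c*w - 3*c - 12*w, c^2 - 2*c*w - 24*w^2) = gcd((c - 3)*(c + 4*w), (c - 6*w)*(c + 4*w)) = c + 4*w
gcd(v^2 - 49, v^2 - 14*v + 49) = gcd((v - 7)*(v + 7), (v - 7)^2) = v - 7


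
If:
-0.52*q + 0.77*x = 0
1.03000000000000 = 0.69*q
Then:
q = 1.49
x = 1.01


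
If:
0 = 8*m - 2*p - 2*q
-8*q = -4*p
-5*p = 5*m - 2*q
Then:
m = 0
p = 0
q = 0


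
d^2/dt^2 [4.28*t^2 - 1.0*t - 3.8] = 8.56000000000000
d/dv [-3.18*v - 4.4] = -3.18000000000000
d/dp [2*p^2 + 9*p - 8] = 4*p + 9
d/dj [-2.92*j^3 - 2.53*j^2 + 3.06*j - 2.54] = -8.76*j^2 - 5.06*j + 3.06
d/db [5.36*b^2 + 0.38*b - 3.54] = 10.72*b + 0.38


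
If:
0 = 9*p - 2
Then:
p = 2/9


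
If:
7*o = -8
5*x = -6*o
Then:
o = -8/7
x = 48/35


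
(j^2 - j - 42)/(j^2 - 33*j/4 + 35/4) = 4*(j + 6)/(4*j - 5)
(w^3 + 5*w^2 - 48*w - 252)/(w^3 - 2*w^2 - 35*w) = (w^2 + 12*w + 36)/(w*(w + 5))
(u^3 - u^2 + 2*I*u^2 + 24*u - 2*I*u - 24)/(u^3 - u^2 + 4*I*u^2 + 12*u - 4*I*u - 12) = (u - 4*I)/(u - 2*I)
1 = 1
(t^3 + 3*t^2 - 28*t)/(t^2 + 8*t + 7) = t*(t - 4)/(t + 1)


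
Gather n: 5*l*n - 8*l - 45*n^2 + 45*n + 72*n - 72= -8*l - 45*n^2 + n*(5*l + 117) - 72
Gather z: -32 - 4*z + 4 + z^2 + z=z^2 - 3*z - 28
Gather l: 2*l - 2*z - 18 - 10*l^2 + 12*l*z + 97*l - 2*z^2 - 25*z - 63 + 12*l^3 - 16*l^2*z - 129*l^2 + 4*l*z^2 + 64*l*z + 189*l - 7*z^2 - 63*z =12*l^3 + l^2*(-16*z - 139) + l*(4*z^2 + 76*z + 288) - 9*z^2 - 90*z - 81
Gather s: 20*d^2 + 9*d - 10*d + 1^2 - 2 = 20*d^2 - d - 1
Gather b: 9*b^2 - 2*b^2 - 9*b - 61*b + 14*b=7*b^2 - 56*b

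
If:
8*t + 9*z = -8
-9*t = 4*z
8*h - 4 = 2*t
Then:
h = 65/98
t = 32/49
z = -72/49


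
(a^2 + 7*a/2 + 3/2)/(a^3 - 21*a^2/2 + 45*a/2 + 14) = (a + 3)/(a^2 - 11*a + 28)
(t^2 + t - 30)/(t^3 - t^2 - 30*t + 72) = (t - 5)/(t^2 - 7*t + 12)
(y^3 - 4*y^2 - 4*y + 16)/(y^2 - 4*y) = y - 4/y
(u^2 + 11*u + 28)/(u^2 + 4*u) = (u + 7)/u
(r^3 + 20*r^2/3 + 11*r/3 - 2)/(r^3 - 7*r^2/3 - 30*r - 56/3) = (-3*r^3 - 20*r^2 - 11*r + 6)/(-3*r^3 + 7*r^2 + 90*r + 56)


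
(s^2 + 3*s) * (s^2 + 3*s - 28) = s^4 + 6*s^3 - 19*s^2 - 84*s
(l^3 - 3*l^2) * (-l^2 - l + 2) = -l^5 + 2*l^4 + 5*l^3 - 6*l^2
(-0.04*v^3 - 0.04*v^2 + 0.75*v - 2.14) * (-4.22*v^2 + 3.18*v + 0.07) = 0.1688*v^5 + 0.0416*v^4 - 3.295*v^3 + 11.413*v^2 - 6.7527*v - 0.1498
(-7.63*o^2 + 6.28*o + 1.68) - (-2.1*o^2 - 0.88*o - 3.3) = -5.53*o^2 + 7.16*o + 4.98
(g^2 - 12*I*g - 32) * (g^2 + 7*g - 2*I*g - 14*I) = g^4 + 7*g^3 - 14*I*g^3 - 56*g^2 - 98*I*g^2 - 392*g + 64*I*g + 448*I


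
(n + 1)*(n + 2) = n^2 + 3*n + 2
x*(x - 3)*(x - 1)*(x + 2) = x^4 - 2*x^3 - 5*x^2 + 6*x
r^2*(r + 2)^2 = r^4 + 4*r^3 + 4*r^2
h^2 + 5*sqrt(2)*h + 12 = (h + 2*sqrt(2))*(h + 3*sqrt(2))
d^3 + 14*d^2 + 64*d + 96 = (d + 4)^2*(d + 6)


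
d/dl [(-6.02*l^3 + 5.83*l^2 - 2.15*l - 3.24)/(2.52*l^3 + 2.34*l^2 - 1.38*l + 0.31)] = (7.105427357601e-15*l^5 - 28.7784*l^4 + 27.4512*l^3 + 15.8814*l^2 + 18.7778*l - 5.1377)/(6.3504*l^6 + 11.7936*l^5 - 1.4796*l^4 - 4.896*l^3 + 3.3552*l^2 - 0.8556*l + 0.0961)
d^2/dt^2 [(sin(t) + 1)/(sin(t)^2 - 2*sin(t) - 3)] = (-3*sin(t) + cos(t)^2 + 1)/(sin(t) - 3)^3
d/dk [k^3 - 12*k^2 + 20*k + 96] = 3*k^2 - 24*k + 20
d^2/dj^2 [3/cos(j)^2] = 6*(2 - cos(2*j))/cos(j)^4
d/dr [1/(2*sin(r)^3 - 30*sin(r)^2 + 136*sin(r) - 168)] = (-3*sin(r)^2 + 30*sin(r) - 68)*cos(r)/(2*(sin(r)^3 - 15*sin(r)^2 + 68*sin(r) - 84)^2)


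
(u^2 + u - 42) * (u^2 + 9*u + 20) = u^4 + 10*u^3 - 13*u^2 - 358*u - 840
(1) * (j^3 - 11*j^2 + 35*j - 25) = j^3 - 11*j^2 + 35*j - 25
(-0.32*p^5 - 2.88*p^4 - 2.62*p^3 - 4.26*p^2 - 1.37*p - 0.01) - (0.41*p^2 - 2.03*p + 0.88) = -0.32*p^5 - 2.88*p^4 - 2.62*p^3 - 4.67*p^2 + 0.66*p - 0.89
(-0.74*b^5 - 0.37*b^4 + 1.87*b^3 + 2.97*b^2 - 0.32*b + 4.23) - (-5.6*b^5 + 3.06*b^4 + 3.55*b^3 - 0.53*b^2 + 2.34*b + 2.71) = 4.86*b^5 - 3.43*b^4 - 1.68*b^3 + 3.5*b^2 - 2.66*b + 1.52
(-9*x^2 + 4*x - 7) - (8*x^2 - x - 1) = -17*x^2 + 5*x - 6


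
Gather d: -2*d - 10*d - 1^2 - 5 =-12*d - 6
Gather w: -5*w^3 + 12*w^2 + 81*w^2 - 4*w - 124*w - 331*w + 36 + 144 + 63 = -5*w^3 + 93*w^2 - 459*w + 243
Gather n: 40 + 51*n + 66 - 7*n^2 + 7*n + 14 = -7*n^2 + 58*n + 120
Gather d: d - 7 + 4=d - 3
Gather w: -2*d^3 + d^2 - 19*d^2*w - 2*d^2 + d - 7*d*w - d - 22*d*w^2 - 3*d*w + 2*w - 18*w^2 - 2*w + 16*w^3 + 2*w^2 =-2*d^3 - d^2 + 16*w^3 + w^2*(-22*d - 16) + w*(-19*d^2 - 10*d)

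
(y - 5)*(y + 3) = y^2 - 2*y - 15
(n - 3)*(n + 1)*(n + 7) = n^3 + 5*n^2 - 17*n - 21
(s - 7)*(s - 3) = s^2 - 10*s + 21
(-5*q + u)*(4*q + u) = -20*q^2 - q*u + u^2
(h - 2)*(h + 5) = h^2 + 3*h - 10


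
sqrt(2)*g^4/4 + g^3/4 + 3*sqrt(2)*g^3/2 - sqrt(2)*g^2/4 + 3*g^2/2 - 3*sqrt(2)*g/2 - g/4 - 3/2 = (g/2 + 1/2)*(g - 1)*(g + 6)*(sqrt(2)*g/2 + 1/2)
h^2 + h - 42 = (h - 6)*(h + 7)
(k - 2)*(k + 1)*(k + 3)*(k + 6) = k^4 + 8*k^3 + 7*k^2 - 36*k - 36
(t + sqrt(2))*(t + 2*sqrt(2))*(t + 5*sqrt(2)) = t^3 + 8*sqrt(2)*t^2 + 34*t + 20*sqrt(2)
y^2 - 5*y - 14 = (y - 7)*(y + 2)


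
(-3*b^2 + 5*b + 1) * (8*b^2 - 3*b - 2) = -24*b^4 + 49*b^3 - b^2 - 13*b - 2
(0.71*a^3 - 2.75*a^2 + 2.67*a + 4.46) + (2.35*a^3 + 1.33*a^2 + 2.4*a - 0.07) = 3.06*a^3 - 1.42*a^2 + 5.07*a + 4.39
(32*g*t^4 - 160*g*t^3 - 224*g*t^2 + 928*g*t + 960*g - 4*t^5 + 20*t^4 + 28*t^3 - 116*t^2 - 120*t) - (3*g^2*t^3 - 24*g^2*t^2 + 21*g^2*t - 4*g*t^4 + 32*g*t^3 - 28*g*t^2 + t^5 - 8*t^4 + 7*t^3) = -3*g^2*t^3 + 24*g^2*t^2 - 21*g^2*t + 36*g*t^4 - 192*g*t^3 - 196*g*t^2 + 928*g*t + 960*g - 5*t^5 + 28*t^4 + 21*t^3 - 116*t^2 - 120*t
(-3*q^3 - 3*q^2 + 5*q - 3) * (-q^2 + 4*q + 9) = 3*q^5 - 9*q^4 - 44*q^3 - 4*q^2 + 33*q - 27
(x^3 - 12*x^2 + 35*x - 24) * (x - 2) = x^4 - 14*x^3 + 59*x^2 - 94*x + 48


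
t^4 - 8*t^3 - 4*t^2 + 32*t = t*(t - 8)*(t - 2)*(t + 2)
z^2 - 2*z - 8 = (z - 4)*(z + 2)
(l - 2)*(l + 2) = l^2 - 4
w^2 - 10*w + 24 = (w - 6)*(w - 4)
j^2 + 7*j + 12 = (j + 3)*(j + 4)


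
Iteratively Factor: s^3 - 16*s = (s)*(s^2 - 16) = s*(s + 4)*(s - 4)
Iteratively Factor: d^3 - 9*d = (d)*(d^2 - 9) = d*(d - 3)*(d + 3)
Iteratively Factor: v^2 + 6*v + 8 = (v + 2)*(v + 4)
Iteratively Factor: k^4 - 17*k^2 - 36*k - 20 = (k - 5)*(k^3 + 5*k^2 + 8*k + 4) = (k - 5)*(k + 2)*(k^2 + 3*k + 2) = (k - 5)*(k + 2)^2*(k + 1)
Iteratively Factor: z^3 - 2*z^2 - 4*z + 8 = (z - 2)*(z^2 - 4) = (z - 2)*(z + 2)*(z - 2)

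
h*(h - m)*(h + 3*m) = h^3 + 2*h^2*m - 3*h*m^2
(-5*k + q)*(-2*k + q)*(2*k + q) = 20*k^3 - 4*k^2*q - 5*k*q^2 + q^3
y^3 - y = y*(y - 1)*(y + 1)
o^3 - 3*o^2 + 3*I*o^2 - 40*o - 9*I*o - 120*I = (o - 8)*(o + 5)*(o + 3*I)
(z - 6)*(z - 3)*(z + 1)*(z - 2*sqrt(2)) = z^4 - 8*z^3 - 2*sqrt(2)*z^3 + 9*z^2 + 16*sqrt(2)*z^2 - 18*sqrt(2)*z + 18*z - 36*sqrt(2)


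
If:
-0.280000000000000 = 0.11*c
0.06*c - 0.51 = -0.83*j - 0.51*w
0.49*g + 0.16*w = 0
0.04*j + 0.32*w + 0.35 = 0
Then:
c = -2.55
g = 0.42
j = 1.59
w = -1.29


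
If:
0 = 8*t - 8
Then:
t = 1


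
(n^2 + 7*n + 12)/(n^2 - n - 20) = (n + 3)/(n - 5)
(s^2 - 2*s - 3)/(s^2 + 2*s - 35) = (s^2 - 2*s - 3)/(s^2 + 2*s - 35)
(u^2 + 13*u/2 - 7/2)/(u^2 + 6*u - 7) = (u - 1/2)/(u - 1)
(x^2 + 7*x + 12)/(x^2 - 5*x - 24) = (x + 4)/(x - 8)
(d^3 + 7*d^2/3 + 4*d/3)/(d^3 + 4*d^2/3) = (d + 1)/d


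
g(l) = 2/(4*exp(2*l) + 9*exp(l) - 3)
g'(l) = 2*(-8*exp(2*l) - 9*exp(l))/(4*exp(2*l) + 9*exp(l) - 3)^2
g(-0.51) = 0.52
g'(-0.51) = -1.12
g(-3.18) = -0.76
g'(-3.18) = -0.11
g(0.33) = 0.12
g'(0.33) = -0.19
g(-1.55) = -2.20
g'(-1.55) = -5.49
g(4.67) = 0.00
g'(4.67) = -0.00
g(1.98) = 0.01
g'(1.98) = -0.01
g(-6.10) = -0.67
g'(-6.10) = -0.00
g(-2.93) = -0.80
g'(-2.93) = -0.16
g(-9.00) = -0.67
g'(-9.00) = 0.00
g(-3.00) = -0.79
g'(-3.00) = -0.14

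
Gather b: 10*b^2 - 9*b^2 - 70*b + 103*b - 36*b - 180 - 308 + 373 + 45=b^2 - 3*b - 70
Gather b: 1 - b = 1 - b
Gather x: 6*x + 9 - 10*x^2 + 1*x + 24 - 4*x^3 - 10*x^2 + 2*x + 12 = -4*x^3 - 20*x^2 + 9*x + 45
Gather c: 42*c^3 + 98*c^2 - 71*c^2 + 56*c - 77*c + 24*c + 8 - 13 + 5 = 42*c^3 + 27*c^2 + 3*c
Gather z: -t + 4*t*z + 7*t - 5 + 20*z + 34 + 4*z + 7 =6*t + z*(4*t + 24) + 36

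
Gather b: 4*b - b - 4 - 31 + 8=3*b - 27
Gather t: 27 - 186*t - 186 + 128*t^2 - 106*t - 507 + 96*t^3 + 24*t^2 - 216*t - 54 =96*t^3 + 152*t^2 - 508*t - 720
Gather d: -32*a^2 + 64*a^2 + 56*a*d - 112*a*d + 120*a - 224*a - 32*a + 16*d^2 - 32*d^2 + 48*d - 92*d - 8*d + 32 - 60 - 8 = 32*a^2 - 136*a - 16*d^2 + d*(-56*a - 52) - 36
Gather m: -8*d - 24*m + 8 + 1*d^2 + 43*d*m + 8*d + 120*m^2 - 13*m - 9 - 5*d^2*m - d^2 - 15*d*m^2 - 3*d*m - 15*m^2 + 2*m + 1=m^2*(105 - 15*d) + m*(-5*d^2 + 40*d - 35)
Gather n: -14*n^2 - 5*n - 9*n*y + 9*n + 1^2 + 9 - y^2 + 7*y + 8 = -14*n^2 + n*(4 - 9*y) - y^2 + 7*y + 18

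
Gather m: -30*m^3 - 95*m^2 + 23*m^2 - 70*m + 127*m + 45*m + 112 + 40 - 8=-30*m^3 - 72*m^2 + 102*m + 144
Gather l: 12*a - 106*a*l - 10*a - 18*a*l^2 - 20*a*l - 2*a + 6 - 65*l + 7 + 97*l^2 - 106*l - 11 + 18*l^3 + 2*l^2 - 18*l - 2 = 18*l^3 + l^2*(99 - 18*a) + l*(-126*a - 189)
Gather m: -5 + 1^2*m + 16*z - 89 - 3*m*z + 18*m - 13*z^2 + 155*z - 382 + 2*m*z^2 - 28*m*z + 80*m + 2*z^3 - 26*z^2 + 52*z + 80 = m*(2*z^2 - 31*z + 99) + 2*z^3 - 39*z^2 + 223*z - 396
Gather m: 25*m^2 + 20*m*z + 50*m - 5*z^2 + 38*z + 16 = 25*m^2 + m*(20*z + 50) - 5*z^2 + 38*z + 16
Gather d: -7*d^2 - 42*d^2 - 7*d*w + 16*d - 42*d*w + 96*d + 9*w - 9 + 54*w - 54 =-49*d^2 + d*(112 - 49*w) + 63*w - 63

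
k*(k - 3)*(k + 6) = k^3 + 3*k^2 - 18*k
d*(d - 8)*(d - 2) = d^3 - 10*d^2 + 16*d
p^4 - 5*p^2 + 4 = (p - 2)*(p - 1)*(p + 1)*(p + 2)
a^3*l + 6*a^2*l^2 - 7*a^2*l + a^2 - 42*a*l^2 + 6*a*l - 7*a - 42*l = (a - 7)*(a + 6*l)*(a*l + 1)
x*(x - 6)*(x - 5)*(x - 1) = x^4 - 12*x^3 + 41*x^2 - 30*x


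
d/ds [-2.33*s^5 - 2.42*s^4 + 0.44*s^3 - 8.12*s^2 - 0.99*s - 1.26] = -11.65*s^4 - 9.68*s^3 + 1.32*s^2 - 16.24*s - 0.99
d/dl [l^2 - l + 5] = 2*l - 1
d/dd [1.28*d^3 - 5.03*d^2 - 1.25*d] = 3.84*d^2 - 10.06*d - 1.25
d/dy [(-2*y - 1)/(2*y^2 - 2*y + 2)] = (-y^2 + y + (2*y - 1)*(2*y + 1)/2 - 1)/(y^2 - y + 1)^2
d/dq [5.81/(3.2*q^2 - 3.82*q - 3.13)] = (22.1942 - 37.184*q)/(-3.2*q^2 + 3.82*q + 3.13)^2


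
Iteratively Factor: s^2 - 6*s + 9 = (s - 3)*(s - 3)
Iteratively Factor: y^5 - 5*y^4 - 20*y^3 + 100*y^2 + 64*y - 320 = (y - 2)*(y^4 - 3*y^3 - 26*y^2 + 48*y + 160) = (y - 4)*(y - 2)*(y^3 + y^2 - 22*y - 40) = (y - 4)*(y - 2)*(y + 2)*(y^2 - y - 20) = (y - 4)*(y - 2)*(y + 2)*(y + 4)*(y - 5)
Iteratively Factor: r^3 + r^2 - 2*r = (r + 2)*(r^2 - r) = r*(r + 2)*(r - 1)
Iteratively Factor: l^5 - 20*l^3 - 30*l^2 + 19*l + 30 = (l - 1)*(l^4 + l^3 - 19*l^2 - 49*l - 30) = (l - 1)*(l + 1)*(l^3 - 19*l - 30) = (l - 1)*(l + 1)*(l + 2)*(l^2 - 2*l - 15) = (l - 1)*(l + 1)*(l + 2)*(l + 3)*(l - 5)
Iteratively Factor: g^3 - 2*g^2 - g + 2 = (g + 1)*(g^2 - 3*g + 2) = (g - 2)*(g + 1)*(g - 1)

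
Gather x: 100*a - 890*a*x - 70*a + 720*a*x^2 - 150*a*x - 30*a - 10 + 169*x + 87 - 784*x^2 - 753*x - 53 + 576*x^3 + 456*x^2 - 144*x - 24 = 576*x^3 + x^2*(720*a - 328) + x*(-1040*a - 728)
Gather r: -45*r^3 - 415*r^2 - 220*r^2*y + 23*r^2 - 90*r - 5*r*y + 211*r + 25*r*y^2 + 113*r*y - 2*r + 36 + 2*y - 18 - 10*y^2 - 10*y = -45*r^3 + r^2*(-220*y - 392) + r*(25*y^2 + 108*y + 119) - 10*y^2 - 8*y + 18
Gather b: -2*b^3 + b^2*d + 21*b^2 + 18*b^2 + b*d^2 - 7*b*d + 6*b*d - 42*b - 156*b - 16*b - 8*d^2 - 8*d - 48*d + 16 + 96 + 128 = -2*b^3 + b^2*(d + 39) + b*(d^2 - d - 214) - 8*d^2 - 56*d + 240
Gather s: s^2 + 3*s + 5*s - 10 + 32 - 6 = s^2 + 8*s + 16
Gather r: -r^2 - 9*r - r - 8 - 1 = -r^2 - 10*r - 9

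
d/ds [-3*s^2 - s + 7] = -6*s - 1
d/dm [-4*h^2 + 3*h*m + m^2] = 3*h + 2*m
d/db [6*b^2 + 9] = 12*b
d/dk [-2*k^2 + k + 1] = 1 - 4*k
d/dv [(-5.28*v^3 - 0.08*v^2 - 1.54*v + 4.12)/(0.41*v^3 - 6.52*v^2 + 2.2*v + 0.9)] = (8.88178419700125e-16*v^5 + 34.4584*v^4 - 21.9692*v^3 - 29.5404*v^2 + 53.5808*v - 10.45)/(0.1681*v^6 - 5.3464*v^5 + 44.3144*v^4 - 27.95*v^3 - 6.896*v^2 + 3.96*v + 0.81)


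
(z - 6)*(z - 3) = z^2 - 9*z + 18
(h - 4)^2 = h^2 - 8*h + 16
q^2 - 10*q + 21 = (q - 7)*(q - 3)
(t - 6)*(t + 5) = t^2 - t - 30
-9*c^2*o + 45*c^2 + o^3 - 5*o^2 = (-3*c + o)*(3*c + o)*(o - 5)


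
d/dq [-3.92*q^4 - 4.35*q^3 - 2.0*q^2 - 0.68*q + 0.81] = -15.68*q^3 - 13.05*q^2 - 4.0*q - 0.68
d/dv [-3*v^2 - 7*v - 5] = -6*v - 7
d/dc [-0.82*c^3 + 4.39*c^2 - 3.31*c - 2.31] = -2.46*c^2 + 8.78*c - 3.31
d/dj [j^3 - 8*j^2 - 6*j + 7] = 3*j^2 - 16*j - 6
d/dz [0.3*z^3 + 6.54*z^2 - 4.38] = z*(0.9*z + 13.08)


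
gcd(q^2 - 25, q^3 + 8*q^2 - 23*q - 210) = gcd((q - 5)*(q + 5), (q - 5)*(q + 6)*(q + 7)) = q - 5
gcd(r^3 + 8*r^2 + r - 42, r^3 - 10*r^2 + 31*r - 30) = r - 2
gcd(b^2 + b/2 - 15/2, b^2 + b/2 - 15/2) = b^2 + b/2 - 15/2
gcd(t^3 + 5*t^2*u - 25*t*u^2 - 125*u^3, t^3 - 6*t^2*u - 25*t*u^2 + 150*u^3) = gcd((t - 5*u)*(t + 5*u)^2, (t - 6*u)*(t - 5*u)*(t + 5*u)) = t^2 - 25*u^2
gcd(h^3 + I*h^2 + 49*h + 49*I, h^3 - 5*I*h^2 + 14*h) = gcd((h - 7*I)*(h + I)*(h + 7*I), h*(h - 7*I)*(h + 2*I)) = h - 7*I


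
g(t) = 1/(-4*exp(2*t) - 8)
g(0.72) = -0.04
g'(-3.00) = 0.00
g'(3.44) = 0.00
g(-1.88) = -0.12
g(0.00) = -0.08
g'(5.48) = 0.00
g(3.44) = -0.00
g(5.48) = -0.00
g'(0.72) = 0.05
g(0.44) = -0.06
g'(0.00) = 0.06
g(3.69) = -0.00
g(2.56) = -0.00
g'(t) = 8*exp(2*t)/(-4*exp(2*t) - 8)^2 = exp(2*t)/(2*(exp(2*t) + 2)^2)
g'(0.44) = 0.06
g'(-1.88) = 0.00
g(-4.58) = -0.12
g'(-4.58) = 0.00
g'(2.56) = 0.00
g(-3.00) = -0.12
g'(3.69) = 0.00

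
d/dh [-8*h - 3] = -8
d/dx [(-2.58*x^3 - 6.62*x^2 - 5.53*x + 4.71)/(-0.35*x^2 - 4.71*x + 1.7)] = (0.903*x^4 + 24.3036*x^3 + 16.0867*x^2 - 19.211*x + 12.7831)/(0.1225*x^4 + 3.297*x^3 + 20.9941*x^2 - 16.014*x + 2.89)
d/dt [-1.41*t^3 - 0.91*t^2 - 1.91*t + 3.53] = -4.23*t^2 - 1.82*t - 1.91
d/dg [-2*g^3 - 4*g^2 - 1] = 2*g*(-3*g - 4)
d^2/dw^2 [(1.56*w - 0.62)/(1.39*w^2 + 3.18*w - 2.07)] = ((1.56*w - 0.62)*(2.78*w + 3.18)*(5.56*w + 6.36) - (13.0104*w + 8.198)*(1.39*w^2 + 3.18*w - 2.07))/(1.39*w^2 + 3.18*w - 2.07)^3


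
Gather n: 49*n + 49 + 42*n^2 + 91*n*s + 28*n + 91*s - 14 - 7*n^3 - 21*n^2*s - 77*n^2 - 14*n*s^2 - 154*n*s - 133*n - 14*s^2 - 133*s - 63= -7*n^3 + n^2*(-21*s - 35) + n*(-14*s^2 - 63*s - 56) - 14*s^2 - 42*s - 28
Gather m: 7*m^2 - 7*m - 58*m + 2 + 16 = 7*m^2 - 65*m + 18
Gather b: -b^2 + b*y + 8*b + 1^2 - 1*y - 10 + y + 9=-b^2 + b*(y + 8)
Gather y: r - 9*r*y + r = -9*r*y + 2*r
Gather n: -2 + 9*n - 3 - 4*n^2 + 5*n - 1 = -4*n^2 + 14*n - 6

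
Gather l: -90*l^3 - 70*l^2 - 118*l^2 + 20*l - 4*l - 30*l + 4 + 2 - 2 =-90*l^3 - 188*l^2 - 14*l + 4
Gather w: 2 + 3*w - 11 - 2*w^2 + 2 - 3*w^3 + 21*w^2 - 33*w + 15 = -3*w^3 + 19*w^2 - 30*w + 8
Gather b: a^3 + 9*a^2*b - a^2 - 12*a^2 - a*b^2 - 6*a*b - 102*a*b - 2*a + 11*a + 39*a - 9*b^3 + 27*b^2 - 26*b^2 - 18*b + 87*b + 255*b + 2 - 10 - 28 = a^3 - 13*a^2 + 48*a - 9*b^3 + b^2*(1 - a) + b*(9*a^2 - 108*a + 324) - 36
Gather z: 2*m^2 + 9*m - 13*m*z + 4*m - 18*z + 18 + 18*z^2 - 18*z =2*m^2 + 13*m + 18*z^2 + z*(-13*m - 36) + 18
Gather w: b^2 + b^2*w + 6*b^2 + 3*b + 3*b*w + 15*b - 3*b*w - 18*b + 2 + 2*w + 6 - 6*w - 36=7*b^2 + w*(b^2 - 4) - 28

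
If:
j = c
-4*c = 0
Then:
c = 0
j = 0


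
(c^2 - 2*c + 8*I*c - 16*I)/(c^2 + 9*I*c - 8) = (c - 2)/(c + I)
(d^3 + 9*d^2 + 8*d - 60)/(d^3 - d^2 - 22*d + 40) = (d + 6)/(d - 4)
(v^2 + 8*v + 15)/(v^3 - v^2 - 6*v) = (v^2 + 8*v + 15)/(v*(v^2 - v - 6))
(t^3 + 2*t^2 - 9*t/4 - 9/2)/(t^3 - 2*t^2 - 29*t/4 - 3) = (2*t^2 + t - 6)/(2*t^2 - 7*t - 4)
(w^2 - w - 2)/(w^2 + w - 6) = (w + 1)/(w + 3)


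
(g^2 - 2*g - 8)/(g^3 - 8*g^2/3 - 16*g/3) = 3*(g + 2)/(g*(3*g + 4))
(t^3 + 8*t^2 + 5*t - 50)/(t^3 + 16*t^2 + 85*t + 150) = (t - 2)/(t + 6)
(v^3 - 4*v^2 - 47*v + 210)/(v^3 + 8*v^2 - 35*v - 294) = (v - 5)/(v + 7)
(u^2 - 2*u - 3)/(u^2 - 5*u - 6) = (u - 3)/(u - 6)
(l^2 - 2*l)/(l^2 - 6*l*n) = (l - 2)/(l - 6*n)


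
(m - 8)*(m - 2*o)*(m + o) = m^3 - m^2*o - 8*m^2 - 2*m*o^2 + 8*m*o + 16*o^2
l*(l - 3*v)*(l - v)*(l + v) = l^4 - 3*l^3*v - l^2*v^2 + 3*l*v^3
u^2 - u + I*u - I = (u - 1)*(u + I)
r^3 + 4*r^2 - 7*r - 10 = (r - 2)*(r + 1)*(r + 5)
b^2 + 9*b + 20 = (b + 4)*(b + 5)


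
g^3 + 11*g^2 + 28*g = g*(g + 4)*(g + 7)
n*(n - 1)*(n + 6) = n^3 + 5*n^2 - 6*n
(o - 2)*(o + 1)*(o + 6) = o^3 + 5*o^2 - 8*o - 12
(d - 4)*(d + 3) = d^2 - d - 12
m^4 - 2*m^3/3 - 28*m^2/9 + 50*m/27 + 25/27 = (m - 5/3)*(m - 1)*(m + 1/3)*(m + 5/3)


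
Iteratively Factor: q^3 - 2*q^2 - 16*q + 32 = (q - 2)*(q^2 - 16) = (q - 2)*(q + 4)*(q - 4)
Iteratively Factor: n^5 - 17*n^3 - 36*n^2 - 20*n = (n + 1)*(n^4 - n^3 - 16*n^2 - 20*n) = (n - 5)*(n + 1)*(n^3 + 4*n^2 + 4*n) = (n - 5)*(n + 1)*(n + 2)*(n^2 + 2*n) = n*(n - 5)*(n + 1)*(n + 2)*(n + 2)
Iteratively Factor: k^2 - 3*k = (k - 3)*(k)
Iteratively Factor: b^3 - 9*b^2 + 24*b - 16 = (b - 1)*(b^2 - 8*b + 16) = (b - 4)*(b - 1)*(b - 4)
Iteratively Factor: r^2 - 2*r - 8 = (r + 2)*(r - 4)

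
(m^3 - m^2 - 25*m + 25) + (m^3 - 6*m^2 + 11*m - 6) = 2*m^3 - 7*m^2 - 14*m + 19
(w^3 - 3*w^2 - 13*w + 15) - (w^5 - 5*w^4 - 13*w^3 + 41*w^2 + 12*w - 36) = -w^5 + 5*w^4 + 14*w^3 - 44*w^2 - 25*w + 51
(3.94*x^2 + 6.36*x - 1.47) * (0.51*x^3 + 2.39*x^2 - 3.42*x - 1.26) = 2.0094*x^5 + 12.6602*x^4 + 0.975900000000001*x^3 - 30.2289*x^2 - 2.9862*x + 1.8522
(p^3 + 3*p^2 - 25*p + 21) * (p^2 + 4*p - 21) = p^5 + 7*p^4 - 34*p^3 - 142*p^2 + 609*p - 441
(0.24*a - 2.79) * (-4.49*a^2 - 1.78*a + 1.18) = -1.0776*a^3 + 12.0999*a^2 + 5.2494*a - 3.2922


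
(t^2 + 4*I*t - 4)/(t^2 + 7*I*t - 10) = (t + 2*I)/(t + 5*I)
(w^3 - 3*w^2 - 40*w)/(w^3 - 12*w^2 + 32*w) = (w + 5)/(w - 4)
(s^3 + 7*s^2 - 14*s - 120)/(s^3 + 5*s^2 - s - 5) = (s^2 + 2*s - 24)/(s^2 - 1)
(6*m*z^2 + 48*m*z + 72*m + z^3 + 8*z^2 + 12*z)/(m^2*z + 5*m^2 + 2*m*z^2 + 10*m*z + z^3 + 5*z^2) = (6*m*z^2 + 48*m*z + 72*m + z^3 + 8*z^2 + 12*z)/(m^2*z + 5*m^2 + 2*m*z^2 + 10*m*z + z^3 + 5*z^2)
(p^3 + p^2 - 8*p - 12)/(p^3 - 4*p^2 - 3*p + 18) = (p + 2)/(p - 3)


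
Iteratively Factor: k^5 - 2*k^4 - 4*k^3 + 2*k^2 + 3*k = (k - 1)*(k^4 - k^3 - 5*k^2 - 3*k) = (k - 1)*(k + 1)*(k^3 - 2*k^2 - 3*k) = (k - 3)*(k - 1)*(k + 1)*(k^2 + k) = (k - 3)*(k - 1)*(k + 1)^2*(k)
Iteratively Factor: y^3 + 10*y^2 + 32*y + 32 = (y + 4)*(y^2 + 6*y + 8) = (y + 2)*(y + 4)*(y + 4)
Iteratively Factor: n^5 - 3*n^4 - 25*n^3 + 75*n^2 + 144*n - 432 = (n - 3)*(n^4 - 25*n^2 + 144) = (n - 3)*(n + 3)*(n^3 - 3*n^2 - 16*n + 48) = (n - 3)^2*(n + 3)*(n^2 - 16) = (n - 4)*(n - 3)^2*(n + 3)*(n + 4)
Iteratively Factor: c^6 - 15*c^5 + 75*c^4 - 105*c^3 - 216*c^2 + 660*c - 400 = (c - 1)*(c^5 - 14*c^4 + 61*c^3 - 44*c^2 - 260*c + 400) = (c - 5)*(c - 1)*(c^4 - 9*c^3 + 16*c^2 + 36*c - 80) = (c - 5)*(c - 2)*(c - 1)*(c^3 - 7*c^2 + 2*c + 40) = (c - 5)^2*(c - 2)*(c - 1)*(c^2 - 2*c - 8) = (c - 5)^2*(c - 2)*(c - 1)*(c + 2)*(c - 4)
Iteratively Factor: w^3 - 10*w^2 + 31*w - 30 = (w - 2)*(w^2 - 8*w + 15) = (w - 5)*(w - 2)*(w - 3)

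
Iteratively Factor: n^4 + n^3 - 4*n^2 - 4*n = (n + 1)*(n^3 - 4*n) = (n - 2)*(n + 1)*(n^2 + 2*n) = (n - 2)*(n + 1)*(n + 2)*(n)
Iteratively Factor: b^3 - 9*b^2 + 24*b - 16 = (b - 4)*(b^2 - 5*b + 4) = (b - 4)*(b - 1)*(b - 4)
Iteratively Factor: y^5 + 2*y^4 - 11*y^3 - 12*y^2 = (y + 1)*(y^4 + y^3 - 12*y^2) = (y - 3)*(y + 1)*(y^3 + 4*y^2) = (y - 3)*(y + 1)*(y + 4)*(y^2) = y*(y - 3)*(y + 1)*(y + 4)*(y)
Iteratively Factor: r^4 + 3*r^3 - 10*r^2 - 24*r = (r + 4)*(r^3 - r^2 - 6*r) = (r - 3)*(r + 4)*(r^2 + 2*r) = (r - 3)*(r + 2)*(r + 4)*(r)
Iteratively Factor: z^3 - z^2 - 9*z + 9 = (z - 1)*(z^2 - 9) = (z - 3)*(z - 1)*(z + 3)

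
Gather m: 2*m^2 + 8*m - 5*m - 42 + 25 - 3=2*m^2 + 3*m - 20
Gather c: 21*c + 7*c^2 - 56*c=7*c^2 - 35*c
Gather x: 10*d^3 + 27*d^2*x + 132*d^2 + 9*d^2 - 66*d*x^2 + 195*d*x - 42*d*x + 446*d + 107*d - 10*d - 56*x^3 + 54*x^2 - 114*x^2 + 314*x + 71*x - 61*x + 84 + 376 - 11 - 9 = 10*d^3 + 141*d^2 + 543*d - 56*x^3 + x^2*(-66*d - 60) + x*(27*d^2 + 153*d + 324) + 440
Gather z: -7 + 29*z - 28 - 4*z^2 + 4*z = -4*z^2 + 33*z - 35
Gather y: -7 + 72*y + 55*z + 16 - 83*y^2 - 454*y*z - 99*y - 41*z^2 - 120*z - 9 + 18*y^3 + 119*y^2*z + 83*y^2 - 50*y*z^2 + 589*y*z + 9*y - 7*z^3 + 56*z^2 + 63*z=18*y^3 + 119*y^2*z + y*(-50*z^2 + 135*z - 18) - 7*z^3 + 15*z^2 - 2*z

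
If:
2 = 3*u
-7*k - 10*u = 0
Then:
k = -20/21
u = 2/3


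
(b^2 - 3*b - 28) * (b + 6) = b^3 + 3*b^2 - 46*b - 168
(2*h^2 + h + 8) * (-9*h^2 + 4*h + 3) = -18*h^4 - h^3 - 62*h^2 + 35*h + 24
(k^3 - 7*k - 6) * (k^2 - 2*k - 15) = k^5 - 2*k^4 - 22*k^3 + 8*k^2 + 117*k + 90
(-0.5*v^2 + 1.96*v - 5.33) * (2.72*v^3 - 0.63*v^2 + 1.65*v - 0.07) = -1.36*v^5 + 5.6462*v^4 - 16.5574*v^3 + 6.6269*v^2 - 8.9317*v + 0.3731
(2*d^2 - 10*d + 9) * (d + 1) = 2*d^3 - 8*d^2 - d + 9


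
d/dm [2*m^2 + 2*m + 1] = 4*m + 2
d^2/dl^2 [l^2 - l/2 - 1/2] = 2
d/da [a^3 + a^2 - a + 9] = 3*a^2 + 2*a - 1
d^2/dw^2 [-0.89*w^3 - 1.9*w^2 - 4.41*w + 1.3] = -5.34*w - 3.8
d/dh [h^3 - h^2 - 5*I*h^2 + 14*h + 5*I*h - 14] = 3*h^2 - 2*h - 10*I*h + 14 + 5*I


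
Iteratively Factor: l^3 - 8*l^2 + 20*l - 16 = (l - 2)*(l^2 - 6*l + 8) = (l - 4)*(l - 2)*(l - 2)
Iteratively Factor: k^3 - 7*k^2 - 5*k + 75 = (k + 3)*(k^2 - 10*k + 25) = (k - 5)*(k + 3)*(k - 5)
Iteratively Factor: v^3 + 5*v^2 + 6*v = (v + 2)*(v^2 + 3*v) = (v + 2)*(v + 3)*(v)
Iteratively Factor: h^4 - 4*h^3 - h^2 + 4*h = (h - 1)*(h^3 - 3*h^2 - 4*h) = h*(h - 1)*(h^2 - 3*h - 4) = h*(h - 4)*(h - 1)*(h + 1)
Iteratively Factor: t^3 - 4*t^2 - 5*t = (t - 5)*(t^2 + t) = t*(t - 5)*(t + 1)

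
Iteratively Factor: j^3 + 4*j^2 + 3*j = (j)*(j^2 + 4*j + 3) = j*(j + 3)*(j + 1)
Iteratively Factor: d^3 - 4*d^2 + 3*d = (d - 1)*(d^2 - 3*d) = (d - 3)*(d - 1)*(d)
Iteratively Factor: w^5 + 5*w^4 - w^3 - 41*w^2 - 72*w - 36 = (w + 3)*(w^4 + 2*w^3 - 7*w^2 - 20*w - 12) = (w - 3)*(w + 3)*(w^3 + 5*w^2 + 8*w + 4) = (w - 3)*(w + 1)*(w + 3)*(w^2 + 4*w + 4) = (w - 3)*(w + 1)*(w + 2)*(w + 3)*(w + 2)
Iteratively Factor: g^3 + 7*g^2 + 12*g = (g + 4)*(g^2 + 3*g) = g*(g + 4)*(g + 3)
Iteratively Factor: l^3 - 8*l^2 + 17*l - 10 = (l - 5)*(l^2 - 3*l + 2) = (l - 5)*(l - 1)*(l - 2)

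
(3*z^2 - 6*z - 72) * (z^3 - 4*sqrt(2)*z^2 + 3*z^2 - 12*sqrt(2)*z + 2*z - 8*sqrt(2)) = 3*z^5 - 12*sqrt(2)*z^4 + 3*z^4 - 84*z^3 - 12*sqrt(2)*z^3 - 228*z^2 + 336*sqrt(2)*z^2 - 144*z + 912*sqrt(2)*z + 576*sqrt(2)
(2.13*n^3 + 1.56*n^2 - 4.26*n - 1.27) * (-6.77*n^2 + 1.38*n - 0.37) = -14.4201*n^5 - 7.6218*n^4 + 30.2049*n^3 + 2.1419*n^2 - 0.1764*n + 0.4699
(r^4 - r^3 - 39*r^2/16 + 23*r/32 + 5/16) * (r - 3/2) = r^5 - 5*r^4/2 - 15*r^3/16 + 35*r^2/8 - 49*r/64 - 15/32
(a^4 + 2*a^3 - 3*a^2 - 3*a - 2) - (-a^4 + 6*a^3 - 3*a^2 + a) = 2*a^4 - 4*a^3 - 4*a - 2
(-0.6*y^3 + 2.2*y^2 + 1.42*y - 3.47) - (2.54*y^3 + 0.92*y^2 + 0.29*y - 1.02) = -3.14*y^3 + 1.28*y^2 + 1.13*y - 2.45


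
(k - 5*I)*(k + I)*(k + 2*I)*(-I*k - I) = -I*k^4 - 2*k^3 - I*k^3 - 2*k^2 - 13*I*k^2 + 10*k - 13*I*k + 10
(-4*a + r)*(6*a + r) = -24*a^2 + 2*a*r + r^2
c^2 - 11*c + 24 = (c - 8)*(c - 3)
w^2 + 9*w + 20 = (w + 4)*(w + 5)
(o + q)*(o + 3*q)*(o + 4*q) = o^3 + 8*o^2*q + 19*o*q^2 + 12*q^3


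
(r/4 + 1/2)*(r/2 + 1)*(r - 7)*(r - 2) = r^4/8 - 5*r^3/8 - 9*r^2/4 + 5*r/2 + 7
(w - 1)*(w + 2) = w^2 + w - 2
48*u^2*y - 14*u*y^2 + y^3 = y*(-8*u + y)*(-6*u + y)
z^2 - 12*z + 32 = (z - 8)*(z - 4)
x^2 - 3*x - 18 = (x - 6)*(x + 3)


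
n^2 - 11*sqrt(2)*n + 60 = (n - 6*sqrt(2))*(n - 5*sqrt(2))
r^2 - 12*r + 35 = (r - 7)*(r - 5)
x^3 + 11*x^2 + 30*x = x*(x + 5)*(x + 6)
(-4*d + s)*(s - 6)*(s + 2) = -4*d*s^2 + 16*d*s + 48*d + s^3 - 4*s^2 - 12*s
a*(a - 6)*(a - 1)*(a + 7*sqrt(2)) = a^4 - 7*a^3 + 7*sqrt(2)*a^3 - 49*sqrt(2)*a^2 + 6*a^2 + 42*sqrt(2)*a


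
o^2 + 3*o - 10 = (o - 2)*(o + 5)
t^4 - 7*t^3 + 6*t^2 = t^2*(t - 6)*(t - 1)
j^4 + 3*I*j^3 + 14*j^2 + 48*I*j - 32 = (j - 4*I)*(j + I)*(j + 2*I)*(j + 4*I)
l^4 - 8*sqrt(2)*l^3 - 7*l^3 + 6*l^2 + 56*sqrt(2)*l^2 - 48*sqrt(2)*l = l*(l - 6)*(l - 1)*(l - 8*sqrt(2))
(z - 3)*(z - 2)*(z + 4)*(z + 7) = z^4 + 6*z^3 - 21*z^2 - 74*z + 168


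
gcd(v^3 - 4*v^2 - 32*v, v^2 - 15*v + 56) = v - 8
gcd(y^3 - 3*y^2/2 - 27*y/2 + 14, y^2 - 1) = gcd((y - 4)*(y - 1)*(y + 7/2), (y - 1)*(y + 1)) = y - 1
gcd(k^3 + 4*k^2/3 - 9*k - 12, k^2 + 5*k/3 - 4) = k + 3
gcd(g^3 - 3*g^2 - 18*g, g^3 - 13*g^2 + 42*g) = g^2 - 6*g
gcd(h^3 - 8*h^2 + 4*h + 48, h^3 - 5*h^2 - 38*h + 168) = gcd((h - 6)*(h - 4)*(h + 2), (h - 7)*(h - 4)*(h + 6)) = h - 4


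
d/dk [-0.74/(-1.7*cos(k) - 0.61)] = 1.258*sin(k)/(1.7*cos(k) + 0.61)^2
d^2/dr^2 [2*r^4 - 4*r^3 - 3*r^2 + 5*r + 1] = 24*r^2 - 24*r - 6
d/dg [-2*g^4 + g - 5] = 1 - 8*g^3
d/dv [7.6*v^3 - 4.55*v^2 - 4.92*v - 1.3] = 22.8*v^2 - 9.1*v - 4.92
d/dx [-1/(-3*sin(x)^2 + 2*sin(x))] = 2*(-3/tan(x) + cos(x)/sin(x)^2)/(3*sin(x) - 2)^2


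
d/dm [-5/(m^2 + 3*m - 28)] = 5*(2*m + 3)/(m^2 + 3*m - 28)^2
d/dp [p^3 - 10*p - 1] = 3*p^2 - 10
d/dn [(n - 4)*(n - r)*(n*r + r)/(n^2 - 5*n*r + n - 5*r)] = r*(n^2 - 10*n*r + 5*r^2 + 16*r)/(n^2 - 10*n*r + 25*r^2)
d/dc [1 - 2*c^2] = -4*c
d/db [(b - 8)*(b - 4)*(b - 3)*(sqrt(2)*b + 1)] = 4*sqrt(2)*b^3 - 45*sqrt(2)*b^2 + 3*b^2 - 30*b + 136*sqrt(2)*b - 96*sqrt(2) + 68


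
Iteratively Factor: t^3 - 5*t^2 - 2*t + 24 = (t - 3)*(t^2 - 2*t - 8) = (t - 4)*(t - 3)*(t + 2)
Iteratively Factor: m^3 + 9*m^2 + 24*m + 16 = (m + 1)*(m^2 + 8*m + 16) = (m + 1)*(m + 4)*(m + 4)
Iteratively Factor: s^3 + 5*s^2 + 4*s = (s)*(s^2 + 5*s + 4) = s*(s + 1)*(s + 4)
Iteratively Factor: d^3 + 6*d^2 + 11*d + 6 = (d + 2)*(d^2 + 4*d + 3) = (d + 1)*(d + 2)*(d + 3)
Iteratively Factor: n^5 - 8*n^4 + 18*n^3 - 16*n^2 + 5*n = (n - 1)*(n^4 - 7*n^3 + 11*n^2 - 5*n) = (n - 1)^2*(n^3 - 6*n^2 + 5*n) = (n - 5)*(n - 1)^2*(n^2 - n) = (n - 5)*(n - 1)^3*(n)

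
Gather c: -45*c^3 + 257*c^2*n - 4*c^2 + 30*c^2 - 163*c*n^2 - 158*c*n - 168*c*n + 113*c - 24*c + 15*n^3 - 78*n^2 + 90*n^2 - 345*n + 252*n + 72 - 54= -45*c^3 + c^2*(257*n + 26) + c*(-163*n^2 - 326*n + 89) + 15*n^3 + 12*n^2 - 93*n + 18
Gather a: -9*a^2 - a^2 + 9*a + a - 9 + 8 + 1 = -10*a^2 + 10*a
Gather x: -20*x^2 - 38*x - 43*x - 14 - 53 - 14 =-20*x^2 - 81*x - 81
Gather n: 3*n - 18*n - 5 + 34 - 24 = 5 - 15*n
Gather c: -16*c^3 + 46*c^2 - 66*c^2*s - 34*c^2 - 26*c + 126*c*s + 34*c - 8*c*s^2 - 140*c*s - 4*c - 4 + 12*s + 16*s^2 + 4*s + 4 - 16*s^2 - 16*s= -16*c^3 + c^2*(12 - 66*s) + c*(-8*s^2 - 14*s + 4)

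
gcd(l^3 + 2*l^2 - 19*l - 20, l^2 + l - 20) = l^2 + l - 20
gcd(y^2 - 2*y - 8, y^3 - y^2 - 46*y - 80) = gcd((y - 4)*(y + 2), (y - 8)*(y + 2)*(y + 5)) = y + 2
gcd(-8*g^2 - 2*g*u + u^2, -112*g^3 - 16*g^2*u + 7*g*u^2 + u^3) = -4*g + u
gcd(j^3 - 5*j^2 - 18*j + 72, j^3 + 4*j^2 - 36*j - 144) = j^2 - 2*j - 24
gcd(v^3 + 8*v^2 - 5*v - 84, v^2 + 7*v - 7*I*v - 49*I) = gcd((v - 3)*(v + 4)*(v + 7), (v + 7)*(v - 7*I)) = v + 7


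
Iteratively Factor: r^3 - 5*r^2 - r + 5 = (r - 1)*(r^2 - 4*r - 5) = (r - 1)*(r + 1)*(r - 5)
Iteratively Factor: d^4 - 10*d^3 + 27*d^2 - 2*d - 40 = (d - 5)*(d^3 - 5*d^2 + 2*d + 8) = (d - 5)*(d - 2)*(d^2 - 3*d - 4) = (d - 5)*(d - 4)*(d - 2)*(d + 1)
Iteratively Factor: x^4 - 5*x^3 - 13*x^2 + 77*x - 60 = (x - 5)*(x^3 - 13*x + 12) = (x - 5)*(x - 3)*(x^2 + 3*x - 4) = (x - 5)*(x - 3)*(x + 4)*(x - 1)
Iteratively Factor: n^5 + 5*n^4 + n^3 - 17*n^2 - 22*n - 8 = (n + 4)*(n^4 + n^3 - 3*n^2 - 5*n - 2) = (n + 1)*(n + 4)*(n^3 - 3*n - 2) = (n + 1)^2*(n + 4)*(n^2 - n - 2) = (n - 2)*(n + 1)^2*(n + 4)*(n + 1)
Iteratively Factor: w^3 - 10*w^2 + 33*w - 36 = (w - 3)*(w^2 - 7*w + 12) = (w - 3)^2*(w - 4)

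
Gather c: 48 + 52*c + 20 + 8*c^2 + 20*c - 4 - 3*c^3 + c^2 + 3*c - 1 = -3*c^3 + 9*c^2 + 75*c + 63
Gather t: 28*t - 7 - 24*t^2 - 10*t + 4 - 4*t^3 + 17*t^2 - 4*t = -4*t^3 - 7*t^2 + 14*t - 3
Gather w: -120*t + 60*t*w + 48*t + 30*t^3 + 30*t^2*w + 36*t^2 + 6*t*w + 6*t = 30*t^3 + 36*t^2 - 66*t + w*(30*t^2 + 66*t)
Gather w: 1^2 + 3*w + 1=3*w + 2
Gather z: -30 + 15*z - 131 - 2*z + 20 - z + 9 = 12*z - 132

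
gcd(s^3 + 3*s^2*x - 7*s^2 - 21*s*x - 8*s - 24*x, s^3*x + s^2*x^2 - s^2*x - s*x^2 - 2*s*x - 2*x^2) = s + 1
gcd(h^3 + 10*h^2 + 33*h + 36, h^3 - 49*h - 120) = h + 3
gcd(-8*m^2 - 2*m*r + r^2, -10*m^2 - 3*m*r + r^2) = 2*m + r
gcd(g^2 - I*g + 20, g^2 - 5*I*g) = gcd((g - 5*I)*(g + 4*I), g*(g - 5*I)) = g - 5*I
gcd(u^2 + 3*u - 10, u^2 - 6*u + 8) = u - 2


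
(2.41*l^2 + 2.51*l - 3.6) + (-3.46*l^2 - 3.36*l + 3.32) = -1.05*l^2 - 0.85*l - 0.28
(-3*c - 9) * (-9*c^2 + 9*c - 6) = 27*c^3 + 54*c^2 - 63*c + 54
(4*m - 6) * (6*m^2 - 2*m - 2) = 24*m^3 - 44*m^2 + 4*m + 12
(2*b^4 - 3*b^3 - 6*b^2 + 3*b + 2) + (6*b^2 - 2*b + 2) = 2*b^4 - 3*b^3 + b + 4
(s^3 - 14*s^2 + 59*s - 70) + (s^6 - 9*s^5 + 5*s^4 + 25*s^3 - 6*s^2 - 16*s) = s^6 - 9*s^5 + 5*s^4 + 26*s^3 - 20*s^2 + 43*s - 70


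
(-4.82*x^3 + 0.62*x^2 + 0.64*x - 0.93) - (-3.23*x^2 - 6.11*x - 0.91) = -4.82*x^3 + 3.85*x^2 + 6.75*x - 0.02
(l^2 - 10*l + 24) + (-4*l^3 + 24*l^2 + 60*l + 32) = -4*l^3 + 25*l^2 + 50*l + 56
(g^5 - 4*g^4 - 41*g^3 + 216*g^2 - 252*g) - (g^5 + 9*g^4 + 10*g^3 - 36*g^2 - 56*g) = -13*g^4 - 51*g^3 + 252*g^2 - 196*g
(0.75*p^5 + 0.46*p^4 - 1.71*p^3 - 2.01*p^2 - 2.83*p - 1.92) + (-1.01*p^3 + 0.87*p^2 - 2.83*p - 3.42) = 0.75*p^5 + 0.46*p^4 - 2.72*p^3 - 1.14*p^2 - 5.66*p - 5.34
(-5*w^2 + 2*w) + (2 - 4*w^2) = -9*w^2 + 2*w + 2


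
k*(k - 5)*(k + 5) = k^3 - 25*k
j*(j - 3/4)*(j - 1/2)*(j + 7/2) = j^4 + 9*j^3/4 - 4*j^2 + 21*j/16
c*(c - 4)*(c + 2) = c^3 - 2*c^2 - 8*c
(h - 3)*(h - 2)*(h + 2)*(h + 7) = h^4 + 4*h^3 - 25*h^2 - 16*h + 84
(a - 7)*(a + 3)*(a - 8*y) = a^3 - 8*a^2*y - 4*a^2 + 32*a*y - 21*a + 168*y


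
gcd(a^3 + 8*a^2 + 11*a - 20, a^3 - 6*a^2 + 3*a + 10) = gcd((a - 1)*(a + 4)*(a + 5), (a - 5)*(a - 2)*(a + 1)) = 1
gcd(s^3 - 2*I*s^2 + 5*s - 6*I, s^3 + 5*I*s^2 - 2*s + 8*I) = s^2 + I*s + 2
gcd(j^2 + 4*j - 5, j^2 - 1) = j - 1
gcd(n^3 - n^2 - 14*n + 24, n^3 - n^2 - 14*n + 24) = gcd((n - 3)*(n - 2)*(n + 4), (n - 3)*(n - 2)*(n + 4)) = n^3 - n^2 - 14*n + 24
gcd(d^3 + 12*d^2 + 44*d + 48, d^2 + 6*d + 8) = d^2 + 6*d + 8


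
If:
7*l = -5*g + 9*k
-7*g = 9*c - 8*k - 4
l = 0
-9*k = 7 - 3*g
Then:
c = 233/162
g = -7/2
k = -35/18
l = 0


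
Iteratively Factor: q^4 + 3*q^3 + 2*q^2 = (q)*(q^3 + 3*q^2 + 2*q) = q*(q + 1)*(q^2 + 2*q) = q*(q + 1)*(q + 2)*(q)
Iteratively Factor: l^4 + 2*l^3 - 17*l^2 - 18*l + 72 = (l - 3)*(l^3 + 5*l^2 - 2*l - 24) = (l - 3)*(l + 4)*(l^2 + l - 6) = (l - 3)*(l + 3)*(l + 4)*(l - 2)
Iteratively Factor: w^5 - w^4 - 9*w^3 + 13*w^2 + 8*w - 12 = (w + 3)*(w^4 - 4*w^3 + 3*w^2 + 4*w - 4) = (w + 1)*(w + 3)*(w^3 - 5*w^2 + 8*w - 4) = (w - 1)*(w + 1)*(w + 3)*(w^2 - 4*w + 4) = (w - 2)*(w - 1)*(w + 1)*(w + 3)*(w - 2)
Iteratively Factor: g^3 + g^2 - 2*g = (g - 1)*(g^2 + 2*g) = g*(g - 1)*(g + 2)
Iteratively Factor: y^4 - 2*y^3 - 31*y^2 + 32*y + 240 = (y - 4)*(y^3 + 2*y^2 - 23*y - 60) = (y - 5)*(y - 4)*(y^2 + 7*y + 12) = (y - 5)*(y - 4)*(y + 4)*(y + 3)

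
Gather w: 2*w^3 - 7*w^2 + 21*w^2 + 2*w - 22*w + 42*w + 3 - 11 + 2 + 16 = 2*w^3 + 14*w^2 + 22*w + 10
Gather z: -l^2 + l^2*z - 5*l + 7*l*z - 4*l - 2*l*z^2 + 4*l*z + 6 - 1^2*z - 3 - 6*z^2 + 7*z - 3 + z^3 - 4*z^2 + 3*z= -l^2 - 9*l + z^3 + z^2*(-2*l - 10) + z*(l^2 + 11*l + 9)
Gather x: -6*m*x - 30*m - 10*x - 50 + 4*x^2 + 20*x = -30*m + 4*x^2 + x*(10 - 6*m) - 50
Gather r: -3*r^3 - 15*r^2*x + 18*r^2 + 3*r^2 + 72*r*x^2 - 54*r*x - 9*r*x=-3*r^3 + r^2*(21 - 15*x) + r*(72*x^2 - 63*x)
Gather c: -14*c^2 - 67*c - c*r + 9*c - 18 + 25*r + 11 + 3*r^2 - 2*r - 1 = -14*c^2 + c*(-r - 58) + 3*r^2 + 23*r - 8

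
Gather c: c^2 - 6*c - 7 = c^2 - 6*c - 7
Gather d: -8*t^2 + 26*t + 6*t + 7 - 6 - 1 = -8*t^2 + 32*t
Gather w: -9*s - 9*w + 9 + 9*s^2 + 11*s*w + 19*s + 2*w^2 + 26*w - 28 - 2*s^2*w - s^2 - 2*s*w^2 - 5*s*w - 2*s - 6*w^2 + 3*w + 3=8*s^2 + 8*s + w^2*(-2*s - 4) + w*(-2*s^2 + 6*s + 20) - 16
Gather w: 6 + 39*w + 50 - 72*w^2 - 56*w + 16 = -72*w^2 - 17*w + 72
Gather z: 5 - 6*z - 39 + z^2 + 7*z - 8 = z^2 + z - 42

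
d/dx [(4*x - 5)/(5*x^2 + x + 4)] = (20*x^2 + 4*x - (4*x - 5)*(10*x + 1) + 16)/(5*x^2 + x + 4)^2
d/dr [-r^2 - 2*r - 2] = -2*r - 2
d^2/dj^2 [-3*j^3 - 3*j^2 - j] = -18*j - 6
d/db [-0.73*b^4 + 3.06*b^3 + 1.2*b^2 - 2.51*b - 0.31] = -2.92*b^3 + 9.18*b^2 + 2.4*b - 2.51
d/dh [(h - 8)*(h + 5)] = 2*h - 3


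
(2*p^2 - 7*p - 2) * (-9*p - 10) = -18*p^3 + 43*p^2 + 88*p + 20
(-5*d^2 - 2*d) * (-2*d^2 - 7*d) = 10*d^4 + 39*d^3 + 14*d^2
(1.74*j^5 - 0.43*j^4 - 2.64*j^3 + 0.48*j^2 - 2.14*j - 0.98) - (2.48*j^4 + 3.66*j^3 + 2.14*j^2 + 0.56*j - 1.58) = 1.74*j^5 - 2.91*j^4 - 6.3*j^3 - 1.66*j^2 - 2.7*j + 0.6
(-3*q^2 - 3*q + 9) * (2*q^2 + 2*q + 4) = -6*q^4 - 12*q^3 + 6*q + 36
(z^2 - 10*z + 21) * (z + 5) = z^3 - 5*z^2 - 29*z + 105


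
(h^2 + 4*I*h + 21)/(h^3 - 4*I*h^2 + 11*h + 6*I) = (h^2 + 4*I*h + 21)/(h^3 - 4*I*h^2 + 11*h + 6*I)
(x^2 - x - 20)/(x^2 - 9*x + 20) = (x + 4)/(x - 4)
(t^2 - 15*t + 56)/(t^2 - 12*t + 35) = (t - 8)/(t - 5)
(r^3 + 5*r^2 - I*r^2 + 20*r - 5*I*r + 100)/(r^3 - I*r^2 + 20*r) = (r + 5)/r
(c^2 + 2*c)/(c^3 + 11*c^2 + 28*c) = (c + 2)/(c^2 + 11*c + 28)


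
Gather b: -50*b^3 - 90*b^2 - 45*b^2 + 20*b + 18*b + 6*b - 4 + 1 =-50*b^3 - 135*b^2 + 44*b - 3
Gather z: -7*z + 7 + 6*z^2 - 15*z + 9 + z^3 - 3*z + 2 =z^3 + 6*z^2 - 25*z + 18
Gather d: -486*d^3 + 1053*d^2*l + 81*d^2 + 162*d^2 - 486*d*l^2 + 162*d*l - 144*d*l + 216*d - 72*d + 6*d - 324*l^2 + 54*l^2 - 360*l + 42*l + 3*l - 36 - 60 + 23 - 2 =-486*d^3 + d^2*(1053*l + 243) + d*(-486*l^2 + 18*l + 150) - 270*l^2 - 315*l - 75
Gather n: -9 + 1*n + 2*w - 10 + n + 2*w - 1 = 2*n + 4*w - 20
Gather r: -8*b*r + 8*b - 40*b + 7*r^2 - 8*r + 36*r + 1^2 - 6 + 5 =-32*b + 7*r^2 + r*(28 - 8*b)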